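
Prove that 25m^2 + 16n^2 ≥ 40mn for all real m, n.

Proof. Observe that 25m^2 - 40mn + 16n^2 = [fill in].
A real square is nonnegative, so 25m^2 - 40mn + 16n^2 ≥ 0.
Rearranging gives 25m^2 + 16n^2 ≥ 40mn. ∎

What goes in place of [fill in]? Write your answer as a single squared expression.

(5m - 4n)^2

25m^2 - 40mn + 16n^2 is a perfect-square trinomial: the outer terms are (5m)^2 and (4n)^2, and the cross term is -2·5m·4n.
So 25m^2 - 40mn + 16n^2 = (5m - 4n)^2 ≥ 0.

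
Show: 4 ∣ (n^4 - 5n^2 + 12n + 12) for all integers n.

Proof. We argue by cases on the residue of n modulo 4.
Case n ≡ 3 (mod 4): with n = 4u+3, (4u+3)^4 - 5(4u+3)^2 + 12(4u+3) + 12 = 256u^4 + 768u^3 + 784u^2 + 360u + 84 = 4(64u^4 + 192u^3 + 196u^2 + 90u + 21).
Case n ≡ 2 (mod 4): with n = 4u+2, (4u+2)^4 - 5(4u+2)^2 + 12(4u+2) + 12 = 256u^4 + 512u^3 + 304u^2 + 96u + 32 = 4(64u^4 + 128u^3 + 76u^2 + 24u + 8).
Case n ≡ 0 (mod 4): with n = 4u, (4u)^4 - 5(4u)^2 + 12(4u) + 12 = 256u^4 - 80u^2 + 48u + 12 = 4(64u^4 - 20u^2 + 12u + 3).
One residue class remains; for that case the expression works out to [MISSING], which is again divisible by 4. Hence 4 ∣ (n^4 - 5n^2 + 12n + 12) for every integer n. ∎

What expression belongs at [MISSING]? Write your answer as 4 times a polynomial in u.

4(64u^4 + 64u^3 + 4u^2 + 6u + 5)

Only n ≡ 1 (mod 4) is unaccounted for. Put n = 4u+1:
(4u+1)^4 - 5(4u+1)^2 + 12(4u+1) + 12 expands to 256u^4 + 256u^3 + 16u^2 + 24u + 20,
and factoring out 4 leaves 4(64u^4 + 64u^3 + 4u^2 + 6u + 5).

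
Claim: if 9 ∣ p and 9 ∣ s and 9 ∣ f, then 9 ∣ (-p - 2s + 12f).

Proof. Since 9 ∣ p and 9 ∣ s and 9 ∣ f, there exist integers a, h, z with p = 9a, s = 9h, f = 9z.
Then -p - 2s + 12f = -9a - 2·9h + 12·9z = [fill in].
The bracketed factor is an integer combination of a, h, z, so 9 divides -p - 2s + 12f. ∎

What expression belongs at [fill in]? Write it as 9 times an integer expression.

9(-a - 2h + 12z)

Each term has a factor of 9: -9a - 2·9h + 12·9z = 9·(-a - 2h + 12z).
Since -a - 2h + 12z is an integer, 9 ∣ (-p - 2s + 12f).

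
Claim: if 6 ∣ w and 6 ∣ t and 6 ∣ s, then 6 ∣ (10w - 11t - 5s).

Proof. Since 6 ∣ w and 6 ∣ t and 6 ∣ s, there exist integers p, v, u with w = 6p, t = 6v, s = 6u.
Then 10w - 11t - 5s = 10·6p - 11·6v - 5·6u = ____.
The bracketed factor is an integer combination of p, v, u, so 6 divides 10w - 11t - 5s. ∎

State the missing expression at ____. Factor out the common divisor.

Pull the common 6 out of every term: 10·6p - 11·6v - 5·6u = 6(10p - 5u - 11v).
10p - 5u - 11v is an integer, which exhibits the divisibility.

6(10p - 5u - 11v)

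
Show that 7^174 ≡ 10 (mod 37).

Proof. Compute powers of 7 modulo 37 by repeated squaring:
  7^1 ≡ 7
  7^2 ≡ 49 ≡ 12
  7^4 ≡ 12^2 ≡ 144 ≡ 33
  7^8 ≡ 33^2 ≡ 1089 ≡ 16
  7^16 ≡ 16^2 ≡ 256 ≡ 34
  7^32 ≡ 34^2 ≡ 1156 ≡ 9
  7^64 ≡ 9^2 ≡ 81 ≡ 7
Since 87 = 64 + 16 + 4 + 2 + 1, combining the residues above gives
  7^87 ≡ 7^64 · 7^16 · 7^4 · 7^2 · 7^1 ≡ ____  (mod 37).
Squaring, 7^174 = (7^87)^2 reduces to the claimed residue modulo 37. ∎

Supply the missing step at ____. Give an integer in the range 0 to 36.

26

7^64 · 7^16 · 7^4 · 7^2 · 7^1 ≡ 7 · 34 · 33 · 12 · 7 = 659736.
659736 mod 37 = 26, so 7^87 ≡ 26 (mod 37).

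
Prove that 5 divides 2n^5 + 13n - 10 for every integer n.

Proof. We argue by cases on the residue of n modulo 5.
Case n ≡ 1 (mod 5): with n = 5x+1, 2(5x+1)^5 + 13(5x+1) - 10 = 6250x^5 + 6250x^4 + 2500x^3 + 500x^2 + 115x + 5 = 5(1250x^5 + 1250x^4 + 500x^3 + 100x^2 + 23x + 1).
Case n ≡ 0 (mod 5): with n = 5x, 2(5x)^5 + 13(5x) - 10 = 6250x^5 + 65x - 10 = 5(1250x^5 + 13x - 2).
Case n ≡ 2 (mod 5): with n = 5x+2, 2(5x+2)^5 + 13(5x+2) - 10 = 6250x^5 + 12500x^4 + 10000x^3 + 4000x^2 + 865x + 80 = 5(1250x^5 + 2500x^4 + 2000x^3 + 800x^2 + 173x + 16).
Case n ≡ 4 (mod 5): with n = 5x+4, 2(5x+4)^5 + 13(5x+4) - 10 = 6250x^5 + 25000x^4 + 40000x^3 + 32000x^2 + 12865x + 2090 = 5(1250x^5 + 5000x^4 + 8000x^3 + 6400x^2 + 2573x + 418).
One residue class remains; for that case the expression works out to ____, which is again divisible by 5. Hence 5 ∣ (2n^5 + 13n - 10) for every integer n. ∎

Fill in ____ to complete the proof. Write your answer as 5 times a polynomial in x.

5(1250x^5 + 3750x^4 + 4500x^3 + 2700x^2 + 823x + 103)

Only n ≡ 3 (mod 5) is unaccounted for. Put n = 5x+3:
2(5x+3)^5 + 13(5x+3) - 10 expands to 6250x^5 + 18750x^4 + 22500x^3 + 13500x^2 + 4115x + 515,
and factoring out 5 leaves 5(1250x^5 + 3750x^4 + 4500x^3 + 2700x^2 + 823x + 103).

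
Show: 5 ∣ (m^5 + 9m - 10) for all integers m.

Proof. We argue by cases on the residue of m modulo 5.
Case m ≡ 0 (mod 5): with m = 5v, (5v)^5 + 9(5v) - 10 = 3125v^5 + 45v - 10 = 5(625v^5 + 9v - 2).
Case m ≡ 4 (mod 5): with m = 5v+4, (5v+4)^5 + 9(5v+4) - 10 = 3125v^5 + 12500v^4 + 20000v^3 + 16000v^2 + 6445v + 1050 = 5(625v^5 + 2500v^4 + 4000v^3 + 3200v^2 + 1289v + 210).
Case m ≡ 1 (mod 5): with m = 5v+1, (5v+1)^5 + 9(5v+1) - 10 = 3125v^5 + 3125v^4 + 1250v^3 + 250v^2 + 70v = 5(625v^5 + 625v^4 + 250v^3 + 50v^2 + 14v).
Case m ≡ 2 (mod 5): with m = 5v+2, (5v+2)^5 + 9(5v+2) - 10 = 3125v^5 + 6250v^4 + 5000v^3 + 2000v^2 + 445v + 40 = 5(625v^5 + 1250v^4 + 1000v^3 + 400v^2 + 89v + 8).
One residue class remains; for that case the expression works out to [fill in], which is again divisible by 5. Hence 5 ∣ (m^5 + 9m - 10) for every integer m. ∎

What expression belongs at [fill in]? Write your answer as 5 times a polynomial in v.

5(625v^5 + 1875v^4 + 2250v^3 + 1350v^2 + 414v + 52)

The residues treated are {0, 4, 1, 2}, so the missing case is m ≡ 3 (mod 5); write m = 5v+3.
Then (5v+3)^5 + 9(5v+3) - 10 = 3125v^5 + 9375v^4 + 11250v^3 + 6750v^2 + 2070v + 260 = 5(625v^5 + 1875v^4 + 2250v^3 + 1350v^2 + 414v + 52).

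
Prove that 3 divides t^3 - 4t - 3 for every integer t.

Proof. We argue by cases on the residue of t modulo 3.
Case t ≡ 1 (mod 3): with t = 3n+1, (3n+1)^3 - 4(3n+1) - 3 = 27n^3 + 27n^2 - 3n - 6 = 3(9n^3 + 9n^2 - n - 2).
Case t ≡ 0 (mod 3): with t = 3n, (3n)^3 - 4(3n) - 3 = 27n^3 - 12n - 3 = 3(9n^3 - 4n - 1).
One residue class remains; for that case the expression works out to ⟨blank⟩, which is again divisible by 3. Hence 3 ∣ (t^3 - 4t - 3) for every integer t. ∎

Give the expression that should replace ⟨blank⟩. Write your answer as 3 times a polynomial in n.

3(9n^3 + 18n^2 + 8n - 1)

The residues treated are {1, 0}, so the missing case is t ≡ 2 (mod 3); write t = 3n+2.
Then (3n+2)^3 - 4(3n+2) - 3 = 27n^3 + 54n^2 + 24n - 3 = 3(9n^3 + 18n^2 + 8n - 1).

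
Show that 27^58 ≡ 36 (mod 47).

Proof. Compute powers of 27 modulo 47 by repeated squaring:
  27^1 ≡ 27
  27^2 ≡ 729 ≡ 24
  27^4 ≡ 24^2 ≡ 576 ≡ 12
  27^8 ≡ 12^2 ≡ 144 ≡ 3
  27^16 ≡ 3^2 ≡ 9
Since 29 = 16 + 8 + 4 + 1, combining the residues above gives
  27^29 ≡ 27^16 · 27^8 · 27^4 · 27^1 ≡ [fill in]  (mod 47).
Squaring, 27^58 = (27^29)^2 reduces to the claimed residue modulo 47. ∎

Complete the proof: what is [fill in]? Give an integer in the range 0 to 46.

Multiply the listed residues: 9 · 3 · 12 · 27 = 27 → 324 → 8748.
Reducing modulo 47: 8748 = 186·47 + 6, so 27^29 ≡ 6.

6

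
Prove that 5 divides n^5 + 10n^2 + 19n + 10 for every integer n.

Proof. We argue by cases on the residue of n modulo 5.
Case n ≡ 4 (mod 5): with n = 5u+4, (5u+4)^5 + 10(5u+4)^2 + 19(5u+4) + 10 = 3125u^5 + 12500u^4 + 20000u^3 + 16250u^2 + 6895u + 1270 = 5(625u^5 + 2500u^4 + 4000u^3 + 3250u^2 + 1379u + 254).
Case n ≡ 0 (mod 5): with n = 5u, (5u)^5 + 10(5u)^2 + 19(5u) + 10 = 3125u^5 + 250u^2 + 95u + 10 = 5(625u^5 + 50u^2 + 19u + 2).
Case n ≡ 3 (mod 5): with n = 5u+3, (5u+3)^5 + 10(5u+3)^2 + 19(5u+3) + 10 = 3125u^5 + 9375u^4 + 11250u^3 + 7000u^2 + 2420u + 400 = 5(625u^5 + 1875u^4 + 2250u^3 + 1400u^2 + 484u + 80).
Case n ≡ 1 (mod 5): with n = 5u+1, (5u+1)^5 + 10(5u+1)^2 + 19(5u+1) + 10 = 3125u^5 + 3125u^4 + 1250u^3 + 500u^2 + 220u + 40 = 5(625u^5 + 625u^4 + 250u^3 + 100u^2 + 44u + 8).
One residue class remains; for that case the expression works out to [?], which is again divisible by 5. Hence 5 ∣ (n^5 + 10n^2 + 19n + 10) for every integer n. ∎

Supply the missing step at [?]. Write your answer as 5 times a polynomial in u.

5(625u^5 + 1250u^4 + 1000u^3 + 450u^2 + 139u + 24)

The residues treated are {4, 0, 3, 1}, so the missing case is n ≡ 2 (mod 5); write n = 5u+2.
Then (5u+2)^5 + 10(5u+2)^2 + 19(5u+2) + 10 = 3125u^5 + 6250u^4 + 5000u^3 + 2250u^2 + 695u + 120 = 5(625u^5 + 1250u^4 + 1000u^3 + 450u^2 + 139u + 24).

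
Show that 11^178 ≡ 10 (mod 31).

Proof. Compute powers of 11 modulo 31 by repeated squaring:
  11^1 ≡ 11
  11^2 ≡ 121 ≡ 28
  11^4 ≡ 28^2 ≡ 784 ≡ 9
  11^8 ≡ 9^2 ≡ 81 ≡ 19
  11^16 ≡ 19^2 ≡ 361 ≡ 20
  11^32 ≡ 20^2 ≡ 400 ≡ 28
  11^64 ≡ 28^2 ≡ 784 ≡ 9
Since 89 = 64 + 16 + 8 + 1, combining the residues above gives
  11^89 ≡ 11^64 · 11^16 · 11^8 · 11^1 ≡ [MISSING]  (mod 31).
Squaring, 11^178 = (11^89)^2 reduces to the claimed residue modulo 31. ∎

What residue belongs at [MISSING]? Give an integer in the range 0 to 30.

17

11^64 · 11^16 · 11^8 · 11^1 ≡ 9 · 20 · 19 · 11 = 37620.
37620 mod 31 = 17, so 11^89 ≡ 17 (mod 31).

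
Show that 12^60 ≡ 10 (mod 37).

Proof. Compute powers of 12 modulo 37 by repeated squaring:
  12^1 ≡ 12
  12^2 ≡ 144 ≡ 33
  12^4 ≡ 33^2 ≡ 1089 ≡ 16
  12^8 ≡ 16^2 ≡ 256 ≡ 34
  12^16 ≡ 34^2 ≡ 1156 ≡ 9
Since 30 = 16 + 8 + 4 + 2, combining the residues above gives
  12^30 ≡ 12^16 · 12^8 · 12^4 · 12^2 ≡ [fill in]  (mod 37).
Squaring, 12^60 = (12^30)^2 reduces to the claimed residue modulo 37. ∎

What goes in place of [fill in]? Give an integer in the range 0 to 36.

26

12^16 · 12^8 · 12^4 · 12^2 ≡ 9 · 34 · 16 · 33 = 161568.
161568 mod 37 = 26, so 12^30 ≡ 26 (mod 37).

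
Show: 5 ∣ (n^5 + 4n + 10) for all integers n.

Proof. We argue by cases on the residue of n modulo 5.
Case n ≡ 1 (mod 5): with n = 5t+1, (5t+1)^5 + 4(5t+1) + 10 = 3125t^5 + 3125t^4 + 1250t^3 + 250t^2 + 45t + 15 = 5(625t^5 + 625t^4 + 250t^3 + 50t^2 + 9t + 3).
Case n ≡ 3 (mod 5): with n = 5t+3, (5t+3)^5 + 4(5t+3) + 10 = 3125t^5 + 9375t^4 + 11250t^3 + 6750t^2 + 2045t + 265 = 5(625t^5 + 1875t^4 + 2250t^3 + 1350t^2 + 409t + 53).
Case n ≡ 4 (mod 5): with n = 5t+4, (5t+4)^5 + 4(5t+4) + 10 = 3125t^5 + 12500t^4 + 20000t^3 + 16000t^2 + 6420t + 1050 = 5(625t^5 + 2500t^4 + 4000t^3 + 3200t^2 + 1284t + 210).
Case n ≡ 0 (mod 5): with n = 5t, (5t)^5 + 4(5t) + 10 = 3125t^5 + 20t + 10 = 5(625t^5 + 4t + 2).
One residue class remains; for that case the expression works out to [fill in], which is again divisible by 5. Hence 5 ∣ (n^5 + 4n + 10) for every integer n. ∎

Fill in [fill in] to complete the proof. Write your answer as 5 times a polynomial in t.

5(625t^5 + 1250t^4 + 1000t^3 + 400t^2 + 84t + 10)

Only n ≡ 2 (mod 5) is unaccounted for. Put n = 5t+2:
(5t+2)^5 + 4(5t+2) + 10 expands to 3125t^5 + 6250t^4 + 5000t^3 + 2000t^2 + 420t + 50,
and factoring out 5 leaves 5(625t^5 + 1250t^4 + 1000t^3 + 400t^2 + 84t + 10).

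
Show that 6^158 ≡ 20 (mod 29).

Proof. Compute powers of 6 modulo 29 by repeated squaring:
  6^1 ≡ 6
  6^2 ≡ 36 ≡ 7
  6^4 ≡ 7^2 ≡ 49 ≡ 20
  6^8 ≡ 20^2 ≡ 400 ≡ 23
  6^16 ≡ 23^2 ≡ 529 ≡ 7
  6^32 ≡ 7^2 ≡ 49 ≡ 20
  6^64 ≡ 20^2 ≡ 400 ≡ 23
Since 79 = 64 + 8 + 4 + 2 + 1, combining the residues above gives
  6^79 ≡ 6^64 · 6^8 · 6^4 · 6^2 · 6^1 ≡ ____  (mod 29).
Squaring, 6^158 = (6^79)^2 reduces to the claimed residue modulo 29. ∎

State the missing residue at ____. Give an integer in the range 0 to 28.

22

Multiply the listed residues: 23 · 23 · 20 · 7 · 6 = 529 → 10580 → 74060 → 444360.
Reducing modulo 29: 444360 = 15322·29 + 22, so 6^79 ≡ 22.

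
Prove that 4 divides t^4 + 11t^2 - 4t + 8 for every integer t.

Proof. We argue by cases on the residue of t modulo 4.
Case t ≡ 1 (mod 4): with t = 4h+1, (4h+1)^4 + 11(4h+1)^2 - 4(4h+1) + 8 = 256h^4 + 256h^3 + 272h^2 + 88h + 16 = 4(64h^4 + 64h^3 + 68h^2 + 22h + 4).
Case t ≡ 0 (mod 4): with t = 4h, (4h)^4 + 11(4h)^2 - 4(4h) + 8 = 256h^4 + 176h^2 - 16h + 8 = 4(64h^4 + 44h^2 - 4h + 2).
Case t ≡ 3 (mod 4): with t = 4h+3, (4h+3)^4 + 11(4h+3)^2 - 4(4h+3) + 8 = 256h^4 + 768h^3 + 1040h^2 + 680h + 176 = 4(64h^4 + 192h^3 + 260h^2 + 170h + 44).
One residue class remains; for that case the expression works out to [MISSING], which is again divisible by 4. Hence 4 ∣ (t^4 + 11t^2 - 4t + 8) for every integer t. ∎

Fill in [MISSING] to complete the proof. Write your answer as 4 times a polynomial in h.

The residues treated are {1, 0, 3}, so the missing case is t ≡ 2 (mod 4); write t = 4h+2.
Then (4h+2)^4 + 11(4h+2)^2 - 4(4h+2) + 8 = 256h^4 + 512h^3 + 560h^2 + 288h + 60 = 4(64h^4 + 128h^3 + 140h^2 + 72h + 15).

4(64h^4 + 128h^3 + 140h^2 + 72h + 15)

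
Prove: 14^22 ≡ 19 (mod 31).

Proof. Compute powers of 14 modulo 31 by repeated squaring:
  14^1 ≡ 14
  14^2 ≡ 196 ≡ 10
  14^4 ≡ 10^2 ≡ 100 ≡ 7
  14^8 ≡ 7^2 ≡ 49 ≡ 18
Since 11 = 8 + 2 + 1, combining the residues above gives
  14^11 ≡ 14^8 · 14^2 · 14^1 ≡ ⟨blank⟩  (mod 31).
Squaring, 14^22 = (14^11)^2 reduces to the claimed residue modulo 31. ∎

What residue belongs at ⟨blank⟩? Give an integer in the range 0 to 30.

Multiply the listed residues: 18 · 10 · 14 = 180 → 2520.
Reducing modulo 31: 2520 = 81·31 + 9, so 14^11 ≡ 9.

9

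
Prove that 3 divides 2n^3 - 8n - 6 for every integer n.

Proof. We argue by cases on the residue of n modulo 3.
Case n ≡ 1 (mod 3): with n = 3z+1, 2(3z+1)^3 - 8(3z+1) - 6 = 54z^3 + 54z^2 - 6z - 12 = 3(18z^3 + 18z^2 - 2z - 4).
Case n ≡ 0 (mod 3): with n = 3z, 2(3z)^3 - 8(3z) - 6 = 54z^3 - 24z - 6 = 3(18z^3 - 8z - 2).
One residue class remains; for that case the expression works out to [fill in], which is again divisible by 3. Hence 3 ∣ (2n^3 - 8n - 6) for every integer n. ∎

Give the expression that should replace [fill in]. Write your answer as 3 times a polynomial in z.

Only n ≡ 2 (mod 3) is unaccounted for. Put n = 3z+2:
2(3z+2)^3 - 8(3z+2) - 6 expands to 54z^3 + 108z^2 + 48z - 6,
and factoring out 3 leaves 3(18z^3 + 36z^2 + 16z - 2).

3(18z^3 + 36z^2 + 16z - 2)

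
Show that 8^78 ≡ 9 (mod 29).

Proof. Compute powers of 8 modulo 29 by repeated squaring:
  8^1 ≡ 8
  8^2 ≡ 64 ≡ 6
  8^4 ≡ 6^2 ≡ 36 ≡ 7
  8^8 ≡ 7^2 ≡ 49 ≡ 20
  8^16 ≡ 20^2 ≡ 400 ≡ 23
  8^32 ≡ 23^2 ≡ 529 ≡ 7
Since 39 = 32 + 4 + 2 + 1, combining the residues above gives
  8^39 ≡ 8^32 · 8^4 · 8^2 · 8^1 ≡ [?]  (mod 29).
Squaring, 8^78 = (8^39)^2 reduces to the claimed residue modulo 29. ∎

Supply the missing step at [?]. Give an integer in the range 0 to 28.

3

8^32 · 8^4 · 8^2 · 8^1 ≡ 7 · 7 · 6 · 8 = 2352.
2352 mod 29 = 3, so 8^39 ≡ 3 (mod 29).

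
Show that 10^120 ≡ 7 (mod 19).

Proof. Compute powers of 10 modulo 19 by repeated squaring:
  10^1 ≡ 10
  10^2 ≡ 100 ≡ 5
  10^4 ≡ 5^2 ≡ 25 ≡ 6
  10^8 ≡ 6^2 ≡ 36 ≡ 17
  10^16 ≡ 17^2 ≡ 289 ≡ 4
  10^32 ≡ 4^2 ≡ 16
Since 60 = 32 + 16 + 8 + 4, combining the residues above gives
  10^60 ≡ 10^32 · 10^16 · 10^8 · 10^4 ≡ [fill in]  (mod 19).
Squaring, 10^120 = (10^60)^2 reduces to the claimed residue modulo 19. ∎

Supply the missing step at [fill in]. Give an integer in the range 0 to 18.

Multiply the listed residues: 16 · 4 · 17 · 6 = 64 → 1088 → 6528.
Reducing modulo 19: 6528 = 343·19 + 11, so 10^60 ≡ 11.

11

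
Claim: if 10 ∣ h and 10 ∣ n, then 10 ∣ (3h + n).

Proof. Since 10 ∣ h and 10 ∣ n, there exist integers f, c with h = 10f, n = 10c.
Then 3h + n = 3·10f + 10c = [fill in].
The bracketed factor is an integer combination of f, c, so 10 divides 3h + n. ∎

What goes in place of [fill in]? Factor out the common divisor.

10(c + 3f)

Pull the common 10 out of every term: 3·10f + 10c = 10(c + 3f).
c + 3f is an integer, which exhibits the divisibility.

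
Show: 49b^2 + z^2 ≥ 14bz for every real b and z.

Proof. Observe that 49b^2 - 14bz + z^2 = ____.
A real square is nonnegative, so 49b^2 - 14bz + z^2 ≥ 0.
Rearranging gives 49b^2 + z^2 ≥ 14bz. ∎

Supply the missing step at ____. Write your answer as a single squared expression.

(7b - z)^2

49b^2 - 14bz + z^2 is a perfect-square trinomial: the outer terms are (7b)^2 and (z)^2, and the cross term is -2·7b·z.
So 49b^2 - 14bz + z^2 = (7b - z)^2 ≥ 0.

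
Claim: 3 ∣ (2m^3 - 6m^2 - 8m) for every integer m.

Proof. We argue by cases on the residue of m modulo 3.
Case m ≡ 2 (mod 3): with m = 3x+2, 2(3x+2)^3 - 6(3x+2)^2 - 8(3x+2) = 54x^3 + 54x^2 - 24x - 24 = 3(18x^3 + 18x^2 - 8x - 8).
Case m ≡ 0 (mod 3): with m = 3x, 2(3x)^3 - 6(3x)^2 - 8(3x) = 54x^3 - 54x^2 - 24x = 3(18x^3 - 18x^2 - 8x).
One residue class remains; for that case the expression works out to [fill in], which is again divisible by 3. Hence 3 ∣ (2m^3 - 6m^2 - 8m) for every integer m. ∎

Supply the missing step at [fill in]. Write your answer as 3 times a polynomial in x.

The residues treated are {2, 0}, so the missing case is m ≡ 1 (mod 3); write m = 3x+1.
Then 2(3x+1)^3 - 6(3x+1)^2 - 8(3x+1) = 54x^3 - 42x - 12 = 3(18x^3 - 14x - 4).

3(18x^3 - 14x - 4)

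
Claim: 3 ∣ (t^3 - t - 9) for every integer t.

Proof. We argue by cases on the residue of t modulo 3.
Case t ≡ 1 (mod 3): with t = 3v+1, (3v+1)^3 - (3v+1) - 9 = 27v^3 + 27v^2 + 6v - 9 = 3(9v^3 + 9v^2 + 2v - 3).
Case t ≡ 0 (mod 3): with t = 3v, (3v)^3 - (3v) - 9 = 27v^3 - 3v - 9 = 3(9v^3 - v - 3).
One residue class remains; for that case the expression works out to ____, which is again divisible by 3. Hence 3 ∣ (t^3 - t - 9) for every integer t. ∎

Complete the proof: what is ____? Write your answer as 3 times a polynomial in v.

The residues treated are {1, 0}, so the missing case is t ≡ 2 (mod 3); write t = 3v+2.
Then (3v+2)^3 - (3v+2) - 9 = 27v^3 + 54v^2 + 33v - 3 = 3(9v^3 + 18v^2 + 11v - 1).

3(9v^3 + 18v^2 + 11v - 1)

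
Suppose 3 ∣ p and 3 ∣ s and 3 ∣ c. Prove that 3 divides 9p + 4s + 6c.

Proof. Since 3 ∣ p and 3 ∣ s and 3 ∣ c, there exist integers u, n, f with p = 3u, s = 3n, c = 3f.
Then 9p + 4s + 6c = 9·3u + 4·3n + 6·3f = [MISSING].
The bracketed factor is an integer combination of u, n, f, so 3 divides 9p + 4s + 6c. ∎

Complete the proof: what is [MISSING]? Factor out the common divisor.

3(6f + 4n + 9u)

Each term has a factor of 3: 9·3u + 4·3n + 6·3f = 3·(6f + 4n + 9u).
Since 6f + 4n + 9u is an integer, 3 ∣ (9p + 4s + 6c).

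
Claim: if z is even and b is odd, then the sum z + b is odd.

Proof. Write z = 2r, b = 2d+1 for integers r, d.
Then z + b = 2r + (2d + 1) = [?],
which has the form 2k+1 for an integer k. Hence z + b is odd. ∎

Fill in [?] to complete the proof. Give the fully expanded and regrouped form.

Expanding: 2r + (2d + 1) = 2d + 2r + 1.
Every term except the constant is even, so this is 2(d + r) + 1,
and d + r ∈ ℤ gives the required form.

2(d + r) + 1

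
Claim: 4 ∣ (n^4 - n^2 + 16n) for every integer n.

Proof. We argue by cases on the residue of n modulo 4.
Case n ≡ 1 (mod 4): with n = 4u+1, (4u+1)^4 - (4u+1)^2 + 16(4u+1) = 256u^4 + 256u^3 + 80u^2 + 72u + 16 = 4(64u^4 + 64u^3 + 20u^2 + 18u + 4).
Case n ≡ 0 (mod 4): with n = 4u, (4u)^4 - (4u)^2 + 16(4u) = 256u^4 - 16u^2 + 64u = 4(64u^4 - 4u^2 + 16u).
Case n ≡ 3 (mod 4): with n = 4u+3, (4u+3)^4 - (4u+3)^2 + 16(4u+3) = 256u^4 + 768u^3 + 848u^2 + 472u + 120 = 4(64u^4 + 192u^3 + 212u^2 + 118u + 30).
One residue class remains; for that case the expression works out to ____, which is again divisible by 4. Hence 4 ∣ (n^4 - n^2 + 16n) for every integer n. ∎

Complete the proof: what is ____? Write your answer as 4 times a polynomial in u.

Only n ≡ 2 (mod 4) is unaccounted for. Put n = 4u+2:
(4u+2)^4 - (4u+2)^2 + 16(4u+2) expands to 256u^4 + 512u^3 + 368u^2 + 176u + 44,
and factoring out 4 leaves 4(64u^4 + 128u^3 + 92u^2 + 44u + 11).

4(64u^4 + 128u^3 + 92u^2 + 44u + 11)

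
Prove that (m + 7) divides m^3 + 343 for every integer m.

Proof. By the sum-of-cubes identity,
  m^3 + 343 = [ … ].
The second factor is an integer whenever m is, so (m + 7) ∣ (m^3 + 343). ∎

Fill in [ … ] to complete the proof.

(m + 7)(m^2 - 7m + 49)

a^3 + b^3 = (a + b)(a^2 - ab + b^2). With a = m, b = 7:
m^3 + 343 = (m + 7)(m^2 - 7m + 49).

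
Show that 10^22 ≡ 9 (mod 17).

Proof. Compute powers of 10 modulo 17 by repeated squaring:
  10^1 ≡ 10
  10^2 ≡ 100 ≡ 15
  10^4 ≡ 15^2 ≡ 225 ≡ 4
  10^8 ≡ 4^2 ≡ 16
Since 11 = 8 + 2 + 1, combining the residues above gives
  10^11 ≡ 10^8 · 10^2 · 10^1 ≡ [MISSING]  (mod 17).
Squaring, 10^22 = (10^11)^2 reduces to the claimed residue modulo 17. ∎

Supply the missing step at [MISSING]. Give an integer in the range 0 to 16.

10^8 · 10^2 · 10^1 ≡ 16 · 15 · 10 = 2400.
2400 mod 17 = 3, so 10^11 ≡ 3 (mod 17).

3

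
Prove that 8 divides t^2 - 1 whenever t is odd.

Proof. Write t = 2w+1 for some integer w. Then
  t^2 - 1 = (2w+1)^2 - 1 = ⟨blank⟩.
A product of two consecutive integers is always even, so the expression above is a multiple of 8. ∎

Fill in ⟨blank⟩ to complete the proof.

(2w+1)^2 - 1 = 4w^2 + 4w + 1 - 1 = 4w^2 + 4w = 4w(w+1).
Since w and w+1 are consecutive, w(w+1) is even, and 4·(even) is a multiple of 8.

4w(w + 1)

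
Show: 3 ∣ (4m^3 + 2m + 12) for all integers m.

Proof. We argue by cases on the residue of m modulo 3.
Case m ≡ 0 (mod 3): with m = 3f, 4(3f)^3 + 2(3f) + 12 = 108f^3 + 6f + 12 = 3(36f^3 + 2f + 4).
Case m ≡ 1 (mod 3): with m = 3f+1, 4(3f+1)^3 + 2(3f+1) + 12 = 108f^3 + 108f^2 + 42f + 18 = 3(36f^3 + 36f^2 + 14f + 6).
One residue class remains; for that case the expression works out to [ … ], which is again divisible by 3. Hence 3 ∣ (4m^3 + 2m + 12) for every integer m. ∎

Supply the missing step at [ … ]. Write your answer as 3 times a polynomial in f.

3(36f^3 + 72f^2 + 50f + 16)

The residues treated are {0, 1}, so the missing case is m ≡ 2 (mod 3); write m = 3f+2.
Then 4(3f+2)^3 + 2(3f+2) + 12 = 108f^3 + 216f^2 + 150f + 48 = 3(36f^3 + 72f^2 + 50f + 16).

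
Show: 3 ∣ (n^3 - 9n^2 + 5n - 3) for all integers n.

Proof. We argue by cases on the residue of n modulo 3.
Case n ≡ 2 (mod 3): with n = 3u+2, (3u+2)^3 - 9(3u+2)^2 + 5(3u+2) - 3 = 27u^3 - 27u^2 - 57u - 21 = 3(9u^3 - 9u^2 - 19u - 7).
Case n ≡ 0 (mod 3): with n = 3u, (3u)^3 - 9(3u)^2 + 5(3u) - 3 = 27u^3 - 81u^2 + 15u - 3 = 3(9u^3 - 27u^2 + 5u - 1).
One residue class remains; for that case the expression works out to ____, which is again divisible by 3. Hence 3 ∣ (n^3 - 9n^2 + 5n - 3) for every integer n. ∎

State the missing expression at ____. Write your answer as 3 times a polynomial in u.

3(9u^3 - 18u^2 - 10u - 2)

Only n ≡ 1 (mod 3) is unaccounted for. Put n = 3u+1:
(3u+1)^3 - 9(3u+1)^2 + 5(3u+1) - 3 expands to 27u^3 - 54u^2 - 30u - 6,
and factoring out 3 leaves 3(9u^3 - 18u^2 - 10u - 2).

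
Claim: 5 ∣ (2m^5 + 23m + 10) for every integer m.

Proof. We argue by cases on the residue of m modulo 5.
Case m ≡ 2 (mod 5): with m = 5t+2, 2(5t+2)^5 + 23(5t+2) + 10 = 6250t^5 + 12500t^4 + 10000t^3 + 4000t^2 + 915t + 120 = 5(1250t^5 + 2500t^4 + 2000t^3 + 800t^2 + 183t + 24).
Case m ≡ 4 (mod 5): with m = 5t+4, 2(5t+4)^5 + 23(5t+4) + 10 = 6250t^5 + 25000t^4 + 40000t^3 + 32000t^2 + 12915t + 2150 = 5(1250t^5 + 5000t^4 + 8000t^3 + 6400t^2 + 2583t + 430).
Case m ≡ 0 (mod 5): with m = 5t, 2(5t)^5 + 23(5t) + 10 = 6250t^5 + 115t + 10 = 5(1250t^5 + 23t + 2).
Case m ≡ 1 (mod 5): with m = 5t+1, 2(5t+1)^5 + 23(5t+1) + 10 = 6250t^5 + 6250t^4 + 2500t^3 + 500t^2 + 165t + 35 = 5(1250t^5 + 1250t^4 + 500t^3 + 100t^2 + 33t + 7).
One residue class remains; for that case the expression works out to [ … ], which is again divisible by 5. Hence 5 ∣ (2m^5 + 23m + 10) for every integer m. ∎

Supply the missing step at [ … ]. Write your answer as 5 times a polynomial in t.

The residues treated are {2, 4, 0, 1}, so the missing case is m ≡ 3 (mod 5); write m = 5t+3.
Then 2(5t+3)^5 + 23(5t+3) + 10 = 6250t^5 + 18750t^4 + 22500t^3 + 13500t^2 + 4165t + 565 = 5(1250t^5 + 3750t^4 + 4500t^3 + 2700t^2 + 833t + 113).

5(1250t^5 + 3750t^4 + 4500t^3 + 2700t^2 + 833t + 113)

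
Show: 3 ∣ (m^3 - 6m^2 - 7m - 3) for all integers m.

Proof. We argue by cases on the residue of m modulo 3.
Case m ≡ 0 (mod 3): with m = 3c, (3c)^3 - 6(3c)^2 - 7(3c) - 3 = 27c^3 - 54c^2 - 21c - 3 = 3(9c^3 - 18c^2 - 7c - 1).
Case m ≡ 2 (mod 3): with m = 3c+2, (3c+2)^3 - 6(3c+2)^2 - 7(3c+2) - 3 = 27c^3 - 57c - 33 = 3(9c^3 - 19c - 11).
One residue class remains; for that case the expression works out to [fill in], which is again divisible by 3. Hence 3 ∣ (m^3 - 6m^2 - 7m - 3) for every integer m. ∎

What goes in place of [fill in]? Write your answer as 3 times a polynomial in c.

3(9c^3 - 9c^2 - 16c - 5)

Only m ≡ 1 (mod 3) is unaccounted for. Put m = 3c+1:
(3c+1)^3 - 6(3c+1)^2 - 7(3c+1) - 3 expands to 27c^3 - 27c^2 - 48c - 15,
and factoring out 3 leaves 3(9c^3 - 9c^2 - 16c - 5).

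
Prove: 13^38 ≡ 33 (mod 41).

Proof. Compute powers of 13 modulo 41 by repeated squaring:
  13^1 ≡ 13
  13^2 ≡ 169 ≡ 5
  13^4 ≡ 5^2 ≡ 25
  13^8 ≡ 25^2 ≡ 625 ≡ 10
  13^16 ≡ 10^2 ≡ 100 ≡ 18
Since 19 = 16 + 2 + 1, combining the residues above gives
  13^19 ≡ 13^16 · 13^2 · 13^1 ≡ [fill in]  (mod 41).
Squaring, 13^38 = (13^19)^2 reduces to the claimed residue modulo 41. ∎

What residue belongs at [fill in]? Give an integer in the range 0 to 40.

22

13^16 · 13^2 · 13^1 ≡ 18 · 5 · 13 = 1170.
1170 mod 41 = 22, so 13^19 ≡ 22 (mod 41).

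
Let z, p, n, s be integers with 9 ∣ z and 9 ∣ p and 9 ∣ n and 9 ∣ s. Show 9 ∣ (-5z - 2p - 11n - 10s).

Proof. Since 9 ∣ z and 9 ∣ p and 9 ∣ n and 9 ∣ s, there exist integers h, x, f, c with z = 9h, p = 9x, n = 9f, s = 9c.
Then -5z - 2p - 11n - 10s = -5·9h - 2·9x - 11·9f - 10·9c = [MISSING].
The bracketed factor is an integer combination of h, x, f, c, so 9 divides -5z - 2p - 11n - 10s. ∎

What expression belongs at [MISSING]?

9(-10c - 11f - 5h - 2x)

Pull the common 9 out of every term: -5·9h - 2·9x - 11·9f - 10·9c = 9(-10c - 11f - 5h - 2x).
-10c - 11f - 5h - 2x is an integer, which exhibits the divisibility.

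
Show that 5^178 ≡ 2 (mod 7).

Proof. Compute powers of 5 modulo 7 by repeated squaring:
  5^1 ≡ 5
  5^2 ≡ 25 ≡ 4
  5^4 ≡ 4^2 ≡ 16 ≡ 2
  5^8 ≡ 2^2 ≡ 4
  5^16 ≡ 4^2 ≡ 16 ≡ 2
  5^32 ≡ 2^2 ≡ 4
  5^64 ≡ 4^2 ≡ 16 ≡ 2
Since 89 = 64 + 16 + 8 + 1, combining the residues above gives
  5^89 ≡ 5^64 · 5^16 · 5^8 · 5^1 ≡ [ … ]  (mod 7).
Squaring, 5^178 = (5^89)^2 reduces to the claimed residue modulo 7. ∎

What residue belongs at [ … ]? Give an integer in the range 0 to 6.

3

Multiply the listed residues: 2 · 2 · 4 · 5 = 4 → 16 → 80.
Reducing modulo 7: 80 = 11·7 + 3, so 5^89 ≡ 3.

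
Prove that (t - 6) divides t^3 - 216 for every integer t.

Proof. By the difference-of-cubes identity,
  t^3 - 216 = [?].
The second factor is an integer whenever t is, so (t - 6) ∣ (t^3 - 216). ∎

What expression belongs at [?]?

a^3 - b^3 = (a - b)(a^2 + ab + b^2). With a = t, b = 6:
t^3 - 216 = (t - 6)(t^2 + 6t + 36).

(t - 6)(t^2 + 6t + 36)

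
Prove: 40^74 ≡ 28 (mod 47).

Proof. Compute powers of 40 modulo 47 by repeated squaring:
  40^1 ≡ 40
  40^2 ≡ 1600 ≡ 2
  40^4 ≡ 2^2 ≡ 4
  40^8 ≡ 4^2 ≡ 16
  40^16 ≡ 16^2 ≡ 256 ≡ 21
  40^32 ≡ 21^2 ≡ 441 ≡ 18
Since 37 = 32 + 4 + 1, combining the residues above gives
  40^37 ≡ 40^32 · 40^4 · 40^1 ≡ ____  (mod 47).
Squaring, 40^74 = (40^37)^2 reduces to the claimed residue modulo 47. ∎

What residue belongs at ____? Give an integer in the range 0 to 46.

13

Multiply the listed residues: 18 · 4 · 40 = 72 → 2880.
Reducing modulo 47: 2880 = 61·47 + 13, so 40^37 ≡ 13.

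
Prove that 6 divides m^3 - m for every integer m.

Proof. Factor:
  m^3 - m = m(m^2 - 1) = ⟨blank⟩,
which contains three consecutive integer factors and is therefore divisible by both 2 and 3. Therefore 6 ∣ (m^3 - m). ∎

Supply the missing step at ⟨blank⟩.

(m - 1)m(m + 1)

m(m^2 - 1) = m(m - 1)(m + 1) = (m - 1)m(m + 1).
These three factors are consecutive integers, so their product is divisible by 6.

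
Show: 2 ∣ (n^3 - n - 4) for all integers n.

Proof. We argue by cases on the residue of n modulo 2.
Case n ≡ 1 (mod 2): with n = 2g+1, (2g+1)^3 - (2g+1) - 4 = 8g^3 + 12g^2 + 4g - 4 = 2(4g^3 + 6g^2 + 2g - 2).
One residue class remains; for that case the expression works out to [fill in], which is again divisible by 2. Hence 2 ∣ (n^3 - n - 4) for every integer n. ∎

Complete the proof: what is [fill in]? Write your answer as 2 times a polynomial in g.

The residues treated are {1}, so the missing case is n ≡ 0 (mod 2); write n = 2g.
Then (2g)^3 - (2g) - 4 = 8g^3 - 2g - 4 = 2(4g^3 - g - 2).

2(4g^3 - g - 2)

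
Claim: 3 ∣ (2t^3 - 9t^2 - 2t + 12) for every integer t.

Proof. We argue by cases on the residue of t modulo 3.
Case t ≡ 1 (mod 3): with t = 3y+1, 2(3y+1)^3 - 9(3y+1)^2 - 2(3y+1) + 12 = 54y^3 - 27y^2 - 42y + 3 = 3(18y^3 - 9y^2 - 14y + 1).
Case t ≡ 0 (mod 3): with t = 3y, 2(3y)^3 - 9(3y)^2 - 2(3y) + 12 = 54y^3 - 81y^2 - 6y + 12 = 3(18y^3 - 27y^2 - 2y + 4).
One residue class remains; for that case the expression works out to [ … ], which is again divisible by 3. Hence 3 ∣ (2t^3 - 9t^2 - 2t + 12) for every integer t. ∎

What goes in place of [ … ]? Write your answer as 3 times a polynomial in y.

3(18y^3 + 9y^2 - 14y - 4)

Only t ≡ 2 (mod 3) is unaccounted for. Put t = 3y+2:
2(3y+2)^3 - 9(3y+2)^2 - 2(3y+2) + 12 expands to 54y^3 + 27y^2 - 42y - 12,
and factoring out 3 leaves 3(18y^3 + 9y^2 - 14y - 4).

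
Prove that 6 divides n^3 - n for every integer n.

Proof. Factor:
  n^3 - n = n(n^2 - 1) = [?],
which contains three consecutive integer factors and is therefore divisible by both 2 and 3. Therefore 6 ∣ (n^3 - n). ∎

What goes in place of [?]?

n(n^2 - 1) = n(n - 1)(n + 1) = (n - 1)n(n + 1).
These three factors are consecutive integers, so their product is divisible by 6.

(n - 1)n(n + 1)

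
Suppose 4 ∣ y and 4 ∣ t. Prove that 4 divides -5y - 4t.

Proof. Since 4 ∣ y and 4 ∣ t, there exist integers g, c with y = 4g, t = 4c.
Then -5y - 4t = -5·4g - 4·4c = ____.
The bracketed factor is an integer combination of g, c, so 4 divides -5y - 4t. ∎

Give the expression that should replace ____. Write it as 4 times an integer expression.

4(-4c - 5g)

Pull the common 4 out of every term: -5·4g - 4·4c = 4(-4c - 5g).
-4c - 5g is an integer, which exhibits the divisibility.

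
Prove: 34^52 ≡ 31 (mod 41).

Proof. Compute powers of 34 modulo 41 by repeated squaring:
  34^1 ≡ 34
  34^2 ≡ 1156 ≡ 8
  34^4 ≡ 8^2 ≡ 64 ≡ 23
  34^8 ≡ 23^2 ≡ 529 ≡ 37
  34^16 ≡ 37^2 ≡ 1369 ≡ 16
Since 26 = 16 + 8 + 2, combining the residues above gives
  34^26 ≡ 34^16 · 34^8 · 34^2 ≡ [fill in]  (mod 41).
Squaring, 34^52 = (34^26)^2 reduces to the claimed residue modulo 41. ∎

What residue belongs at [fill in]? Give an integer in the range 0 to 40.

Multiply the listed residues: 16 · 37 · 8 = 592 → 4736.
Reducing modulo 41: 4736 = 115·41 + 21, so 34^26 ≡ 21.

21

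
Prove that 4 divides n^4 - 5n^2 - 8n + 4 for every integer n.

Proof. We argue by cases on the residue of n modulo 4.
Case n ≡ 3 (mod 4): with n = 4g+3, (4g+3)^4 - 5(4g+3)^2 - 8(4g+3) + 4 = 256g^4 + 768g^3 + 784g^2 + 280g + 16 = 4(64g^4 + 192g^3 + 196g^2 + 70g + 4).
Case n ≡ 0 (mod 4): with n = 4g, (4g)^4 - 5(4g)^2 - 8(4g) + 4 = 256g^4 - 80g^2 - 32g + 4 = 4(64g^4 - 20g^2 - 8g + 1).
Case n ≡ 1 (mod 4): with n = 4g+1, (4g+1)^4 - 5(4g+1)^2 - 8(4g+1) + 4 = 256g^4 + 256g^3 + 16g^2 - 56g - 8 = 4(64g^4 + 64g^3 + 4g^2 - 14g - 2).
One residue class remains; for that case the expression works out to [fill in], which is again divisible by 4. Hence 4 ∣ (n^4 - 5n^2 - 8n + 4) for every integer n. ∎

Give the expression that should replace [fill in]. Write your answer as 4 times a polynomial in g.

The residues treated are {3, 0, 1}, so the missing case is n ≡ 2 (mod 4); write n = 4g+2.
Then (4g+2)^4 - 5(4g+2)^2 - 8(4g+2) + 4 = 256g^4 + 512g^3 + 304g^2 + 16g - 16 = 4(64g^4 + 128g^3 + 76g^2 + 4g - 4).

4(64g^4 + 128g^3 + 76g^2 + 4g - 4)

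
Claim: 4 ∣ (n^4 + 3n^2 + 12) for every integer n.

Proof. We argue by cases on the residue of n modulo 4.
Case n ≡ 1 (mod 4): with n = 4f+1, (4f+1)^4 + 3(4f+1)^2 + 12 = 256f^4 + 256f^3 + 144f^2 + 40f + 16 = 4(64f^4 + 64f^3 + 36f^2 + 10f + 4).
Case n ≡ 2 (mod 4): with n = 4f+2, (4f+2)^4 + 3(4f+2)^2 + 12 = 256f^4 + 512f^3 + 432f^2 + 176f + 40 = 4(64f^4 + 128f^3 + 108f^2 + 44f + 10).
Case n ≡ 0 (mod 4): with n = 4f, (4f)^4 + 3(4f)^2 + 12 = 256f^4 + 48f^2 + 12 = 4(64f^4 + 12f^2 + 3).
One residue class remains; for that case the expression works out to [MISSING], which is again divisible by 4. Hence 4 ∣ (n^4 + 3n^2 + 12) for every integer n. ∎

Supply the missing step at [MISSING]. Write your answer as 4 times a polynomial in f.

4(64f^4 + 192f^3 + 228f^2 + 126f + 30)

Only n ≡ 3 (mod 4) is unaccounted for. Put n = 4f+3:
(4f+3)^4 + 3(4f+3)^2 + 12 expands to 256f^4 + 768f^3 + 912f^2 + 504f + 120,
and factoring out 4 leaves 4(64f^4 + 192f^3 + 228f^2 + 126f + 30).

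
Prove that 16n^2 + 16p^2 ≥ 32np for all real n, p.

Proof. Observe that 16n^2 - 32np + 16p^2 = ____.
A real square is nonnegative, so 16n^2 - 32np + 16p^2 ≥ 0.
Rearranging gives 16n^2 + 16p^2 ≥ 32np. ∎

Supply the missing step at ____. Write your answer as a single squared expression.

(4n - 4p)^2

The leading and trailing coefficients are 4^2 and 4^2, and 32 = 2·4·4, so the trinomial is (4n - 4p)^2.
Hence 16n^2 - 32np + 16p^2 ≥ 0.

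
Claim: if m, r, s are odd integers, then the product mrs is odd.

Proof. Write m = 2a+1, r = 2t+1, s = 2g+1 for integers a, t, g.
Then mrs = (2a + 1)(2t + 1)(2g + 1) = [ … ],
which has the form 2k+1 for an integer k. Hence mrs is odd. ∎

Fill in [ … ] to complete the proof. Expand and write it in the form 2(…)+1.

Expanding: (2a + 1)(2t + 1)(2g + 1) = 8agt + 4ag + 4at + 2a + 4gt + 2g + 2t + 1.
Every term except the constant is even, so this is 2(4agt + 2ag + 2at + a + 2gt + g + t) + 1,
and 4agt + 2ag + 2at + a + 2gt + g + t ∈ ℤ gives the required form.

2(4agt + 2ag + 2at + a + 2gt + g + t) + 1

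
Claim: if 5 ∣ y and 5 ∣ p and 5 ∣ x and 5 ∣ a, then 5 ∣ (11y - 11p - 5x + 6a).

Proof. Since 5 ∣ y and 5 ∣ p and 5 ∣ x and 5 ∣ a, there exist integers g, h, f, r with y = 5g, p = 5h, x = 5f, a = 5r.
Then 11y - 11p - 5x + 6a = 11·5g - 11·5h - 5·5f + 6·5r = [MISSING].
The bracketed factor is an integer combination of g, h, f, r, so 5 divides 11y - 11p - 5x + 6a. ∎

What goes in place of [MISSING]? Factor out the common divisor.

Pull the common 5 out of every term: 11·5g - 11·5h - 5·5f + 6·5r = 5(-5f + 11g - 11h + 6r).
-5f + 11g - 11h + 6r is an integer, which exhibits the divisibility.

5(-5f + 11g - 11h + 6r)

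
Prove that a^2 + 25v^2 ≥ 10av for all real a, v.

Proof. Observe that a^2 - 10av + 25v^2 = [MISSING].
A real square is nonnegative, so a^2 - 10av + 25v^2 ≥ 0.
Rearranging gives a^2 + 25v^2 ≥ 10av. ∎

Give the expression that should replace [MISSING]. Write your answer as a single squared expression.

(a - 5v)^2

The leading and trailing coefficients are 1^2 and 5^2, and 10 = 2·1·5, so the trinomial is (a - 5v)^2.
Hence a^2 - 10av + 25v^2 ≥ 0.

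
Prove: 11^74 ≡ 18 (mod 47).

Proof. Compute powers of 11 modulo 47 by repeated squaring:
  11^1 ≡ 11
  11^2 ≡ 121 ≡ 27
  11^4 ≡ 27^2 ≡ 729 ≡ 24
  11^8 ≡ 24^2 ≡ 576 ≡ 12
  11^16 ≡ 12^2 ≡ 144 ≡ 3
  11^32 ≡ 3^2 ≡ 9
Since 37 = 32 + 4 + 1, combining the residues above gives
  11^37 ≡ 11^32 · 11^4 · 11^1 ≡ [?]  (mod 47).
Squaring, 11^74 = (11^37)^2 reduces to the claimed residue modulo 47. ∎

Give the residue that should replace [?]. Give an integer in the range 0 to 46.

26

Multiply the listed residues: 9 · 24 · 11 = 216 → 2376.
Reducing modulo 47: 2376 = 50·47 + 26, so 11^37 ≡ 26.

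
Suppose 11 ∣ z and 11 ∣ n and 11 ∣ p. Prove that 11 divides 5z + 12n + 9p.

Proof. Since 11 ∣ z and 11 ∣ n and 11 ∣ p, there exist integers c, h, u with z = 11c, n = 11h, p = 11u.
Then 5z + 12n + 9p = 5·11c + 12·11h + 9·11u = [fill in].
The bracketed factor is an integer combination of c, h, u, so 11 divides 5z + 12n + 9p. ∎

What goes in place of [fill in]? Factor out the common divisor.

Pull the common 11 out of every term: 5·11c + 12·11h + 9·11u = 11(5c + 12h + 9u).
5c + 12h + 9u is an integer, which exhibits the divisibility.

11(5c + 12h + 9u)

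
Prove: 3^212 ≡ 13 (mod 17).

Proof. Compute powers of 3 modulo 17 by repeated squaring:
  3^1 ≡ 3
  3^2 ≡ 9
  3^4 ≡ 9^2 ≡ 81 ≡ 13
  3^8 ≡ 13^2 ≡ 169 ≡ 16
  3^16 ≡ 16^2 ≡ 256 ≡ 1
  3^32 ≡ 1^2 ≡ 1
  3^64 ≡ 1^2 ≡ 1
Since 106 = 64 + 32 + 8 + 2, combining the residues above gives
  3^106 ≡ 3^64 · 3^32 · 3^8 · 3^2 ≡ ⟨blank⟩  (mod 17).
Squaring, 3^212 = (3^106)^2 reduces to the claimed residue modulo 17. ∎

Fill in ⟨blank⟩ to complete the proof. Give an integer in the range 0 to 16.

3^64 · 3^32 · 3^8 · 3^2 ≡ 1 · 1 · 16 · 9 = 144.
144 mod 17 = 8, so 3^106 ≡ 8 (mod 17).

8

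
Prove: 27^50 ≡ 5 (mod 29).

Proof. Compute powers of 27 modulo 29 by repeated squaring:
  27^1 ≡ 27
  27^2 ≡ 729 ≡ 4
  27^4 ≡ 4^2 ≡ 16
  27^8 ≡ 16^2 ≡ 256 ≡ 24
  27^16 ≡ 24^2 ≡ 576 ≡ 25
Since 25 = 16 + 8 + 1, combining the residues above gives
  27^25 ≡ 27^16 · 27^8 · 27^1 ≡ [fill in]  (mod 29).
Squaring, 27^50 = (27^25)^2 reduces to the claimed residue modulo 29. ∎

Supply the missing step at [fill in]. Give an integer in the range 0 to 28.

27^16 · 27^8 · 27^1 ≡ 25 · 24 · 27 = 16200.
16200 mod 29 = 18, so 27^25 ≡ 18 (mod 29).

18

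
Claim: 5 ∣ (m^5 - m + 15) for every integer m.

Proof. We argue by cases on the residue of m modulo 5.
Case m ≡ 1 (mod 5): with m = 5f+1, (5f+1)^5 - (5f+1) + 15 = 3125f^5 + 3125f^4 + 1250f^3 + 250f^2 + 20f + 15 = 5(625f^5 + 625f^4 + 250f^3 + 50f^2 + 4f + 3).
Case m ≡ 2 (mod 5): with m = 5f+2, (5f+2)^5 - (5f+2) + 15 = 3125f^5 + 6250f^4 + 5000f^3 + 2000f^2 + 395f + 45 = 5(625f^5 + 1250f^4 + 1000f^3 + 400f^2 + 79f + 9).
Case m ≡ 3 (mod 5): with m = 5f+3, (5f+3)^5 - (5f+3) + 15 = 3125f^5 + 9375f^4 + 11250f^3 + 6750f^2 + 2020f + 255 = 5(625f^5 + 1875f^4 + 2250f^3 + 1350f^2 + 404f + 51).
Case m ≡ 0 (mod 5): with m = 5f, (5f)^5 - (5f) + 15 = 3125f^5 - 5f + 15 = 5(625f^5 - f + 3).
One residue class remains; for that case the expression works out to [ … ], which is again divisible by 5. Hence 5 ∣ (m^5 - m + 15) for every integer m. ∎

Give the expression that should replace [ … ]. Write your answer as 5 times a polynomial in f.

Only m ≡ 4 (mod 5) is unaccounted for. Put m = 5f+4:
(5f+4)^5 - (5f+4) + 15 expands to 3125f^5 + 12500f^4 + 20000f^3 + 16000f^2 + 6395f + 1035,
and factoring out 5 leaves 5(625f^5 + 2500f^4 + 4000f^3 + 3200f^2 + 1279f + 207).

5(625f^5 + 2500f^4 + 4000f^3 + 3200f^2 + 1279f + 207)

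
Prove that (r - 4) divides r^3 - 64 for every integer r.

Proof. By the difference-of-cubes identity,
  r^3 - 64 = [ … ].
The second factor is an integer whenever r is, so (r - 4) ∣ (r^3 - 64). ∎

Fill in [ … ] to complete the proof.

(r - 4)(r^2 + 4r + 16)

Polynomial division of r^3 - 64 by r - 4 leaves remainder 0 and quotient r^2 + 4r + 16.
Hence r^3 - 64 = (r - 4)(r^2 + 4r + 16).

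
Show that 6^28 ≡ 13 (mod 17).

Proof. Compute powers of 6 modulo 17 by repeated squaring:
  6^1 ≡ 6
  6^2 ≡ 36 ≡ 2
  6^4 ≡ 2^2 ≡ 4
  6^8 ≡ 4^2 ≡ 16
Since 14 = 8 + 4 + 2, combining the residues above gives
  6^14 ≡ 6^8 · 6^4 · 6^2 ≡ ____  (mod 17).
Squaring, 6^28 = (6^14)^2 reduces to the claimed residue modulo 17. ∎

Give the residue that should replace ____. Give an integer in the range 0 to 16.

9

Multiply the listed residues: 16 · 4 · 2 = 64 → 128.
Reducing modulo 17: 128 = 7·17 + 9, so 6^14 ≡ 9.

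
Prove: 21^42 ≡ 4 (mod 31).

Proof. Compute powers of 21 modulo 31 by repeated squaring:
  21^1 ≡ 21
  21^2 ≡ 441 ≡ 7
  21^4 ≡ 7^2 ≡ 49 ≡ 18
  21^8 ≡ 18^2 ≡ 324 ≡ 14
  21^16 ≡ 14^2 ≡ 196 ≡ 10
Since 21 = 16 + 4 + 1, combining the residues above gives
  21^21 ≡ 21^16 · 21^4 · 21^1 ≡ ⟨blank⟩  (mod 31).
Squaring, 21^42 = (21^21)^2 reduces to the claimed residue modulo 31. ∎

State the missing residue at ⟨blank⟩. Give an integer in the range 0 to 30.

29

21^16 · 21^4 · 21^1 ≡ 10 · 18 · 21 = 3780.
3780 mod 31 = 29, so 21^21 ≡ 29 (mod 31).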